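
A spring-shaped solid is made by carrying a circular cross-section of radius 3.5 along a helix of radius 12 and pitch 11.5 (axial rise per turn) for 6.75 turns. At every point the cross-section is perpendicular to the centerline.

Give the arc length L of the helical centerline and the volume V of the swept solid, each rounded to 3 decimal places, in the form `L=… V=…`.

L=514.824 V=19812.741

2πR = 2π·12 = 75.398224
per-turn = √(75.398224² + 11.5²) = √(5684.8921 + 132.25) = √5817.1421 = 76.270192
L = 6.75 × 76.270192 = 514.823794
V = π·3.5² × L = 38.484510 × 514.823794 = 19812.741439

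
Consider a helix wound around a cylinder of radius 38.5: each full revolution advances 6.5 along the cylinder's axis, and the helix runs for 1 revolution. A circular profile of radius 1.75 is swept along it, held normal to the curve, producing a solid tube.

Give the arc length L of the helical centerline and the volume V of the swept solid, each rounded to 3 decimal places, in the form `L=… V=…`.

L=241.990 V=2328.216

2πR = 2π·38.5 = 241.902634
per-turn = √(241.902634² + 6.5²) = √(58516.8845 + 42.25) = √58559.1345 = 241.989947
L = 1 × 241.989947 = 241.989947
V = π·1.75² × L = 9.621128 × 241.989947 = 2328.216135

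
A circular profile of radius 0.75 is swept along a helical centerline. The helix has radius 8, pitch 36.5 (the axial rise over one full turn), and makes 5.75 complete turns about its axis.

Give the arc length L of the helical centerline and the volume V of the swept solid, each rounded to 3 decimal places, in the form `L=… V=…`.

L=357.189 V=631.205

2πR = 2π·8 = 50.265482
per-turn = √(50.265482² + 36.5²) = √(2526.6187 + 1332.25) = √3858.8687 = 62.119793
L = 5.75 × 62.119793 = 357.188812
V = π·0.75² × L = 1.767146 × 357.188812 = 631.204733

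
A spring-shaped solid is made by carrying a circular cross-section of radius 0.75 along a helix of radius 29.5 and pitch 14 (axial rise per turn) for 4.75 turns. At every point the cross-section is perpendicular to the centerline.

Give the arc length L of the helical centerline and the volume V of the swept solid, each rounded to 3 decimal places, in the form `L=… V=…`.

L=882.939 V=1560.282

2πR = 2π·29.5 = 185.353967
per-turn = √(185.353967² + 14²) = √(34356.0929 + 196) = √34552.0929 = 185.881933
L = 4.75 × 185.881933 = 882.939181
V = π·0.75² × L = 1.767146 × 882.939181 = 1560.282324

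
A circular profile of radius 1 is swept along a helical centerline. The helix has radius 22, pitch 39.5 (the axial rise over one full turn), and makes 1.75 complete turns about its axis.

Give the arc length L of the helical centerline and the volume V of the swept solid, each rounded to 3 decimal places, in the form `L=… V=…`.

2πR = 2π·22 = 138.230077
per-turn = √(138.230077² + 39.5²) = √(19107.5541 + 1560.25) = √20667.8041 = 143.763014
L = 1.75 × 143.763014 = 251.585274
V = π·1² × L = 3.141593 × 251.585274 = 790.378449

L=251.585 V=790.378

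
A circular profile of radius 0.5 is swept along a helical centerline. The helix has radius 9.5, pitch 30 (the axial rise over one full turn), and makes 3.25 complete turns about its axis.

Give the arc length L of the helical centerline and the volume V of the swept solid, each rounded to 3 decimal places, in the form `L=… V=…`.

L=217.117 V=170.523

2πR = 2π·9.5 = 59.690260
per-turn = √(59.690260² + 30²) = √(3562.9272 + 900) = √4462.9272 = 66.805143
L = 3.25 × 66.805143 = 217.116716
V = π·0.5² × L = 0.785398 × 217.116716 = 170.523070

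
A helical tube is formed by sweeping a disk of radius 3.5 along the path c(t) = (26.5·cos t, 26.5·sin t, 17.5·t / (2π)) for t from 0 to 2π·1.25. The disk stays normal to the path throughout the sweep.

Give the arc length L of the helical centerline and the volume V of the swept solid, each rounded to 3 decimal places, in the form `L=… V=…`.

L=209.277 V=8053.919

2πR = 2π·26.5 = 166.504411
per-turn = √(166.504411² + 17.5²) = √(27723.7188 + 306.25) = √28029.9688 = 167.421530
L = 1.25 × 167.421530 = 209.276913
V = π·3.5² × L = 38.484510 × 209.276913 = 8053.919441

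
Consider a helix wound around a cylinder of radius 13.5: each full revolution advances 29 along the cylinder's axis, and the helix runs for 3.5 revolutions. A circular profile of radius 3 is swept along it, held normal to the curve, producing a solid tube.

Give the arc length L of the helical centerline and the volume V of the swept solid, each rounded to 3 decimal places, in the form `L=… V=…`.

2πR = 2π·13.5 = 84.823002
per-turn = √(84.823002² + 29²) = √(7194.9416 + 841) = √8035.9416 = 89.643414
L = 3.5 × 89.643414 = 313.751948
V = π·3² × L = 28.274334 × 313.751948 = 8871.127326

L=313.752 V=8871.127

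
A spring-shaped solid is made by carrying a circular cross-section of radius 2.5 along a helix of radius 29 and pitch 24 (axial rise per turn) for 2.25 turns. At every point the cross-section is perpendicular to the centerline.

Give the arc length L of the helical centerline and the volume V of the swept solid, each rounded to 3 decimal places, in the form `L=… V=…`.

L=413.519 V=8119.423

2πR = 2π·29 = 182.212374
per-turn = √(182.212374² + 24²) = √(33201.3492 + 576) = √33777.3492 = 183.786151
L = 2.25 × 183.786151 = 413.518839
V = π·2.5² × L = 19.634954 × 413.518839 = 8119.423420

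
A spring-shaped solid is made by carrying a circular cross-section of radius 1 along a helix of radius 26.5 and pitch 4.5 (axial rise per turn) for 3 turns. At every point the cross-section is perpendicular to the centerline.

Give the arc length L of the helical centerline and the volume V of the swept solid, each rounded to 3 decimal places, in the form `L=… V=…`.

2πR = 2π·26.5 = 166.504411
per-turn = √(166.504411² + 4.5²) = √(27723.7188 + 20.25) = √27743.9688 = 166.565209
L = 3 × 166.565209 = 499.695626
V = π·1² × L = 3.141593 × 499.695626 = 1569.840108

L=499.696 V=1569.840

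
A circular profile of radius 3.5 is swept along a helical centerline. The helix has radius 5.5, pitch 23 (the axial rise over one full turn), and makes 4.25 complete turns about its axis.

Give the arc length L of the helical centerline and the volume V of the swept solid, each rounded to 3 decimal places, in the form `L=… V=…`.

L=176.425 V=6789.621

2πR = 2π·5.5 = 34.557519
per-turn = √(34.557519² + 23²) = √(1194.2221 + 529) = √1723.2221 = 41.511711
L = 4.25 × 41.511711 = 176.424771
V = π·3.5² × L = 38.484510 × 176.424771 = 6789.620859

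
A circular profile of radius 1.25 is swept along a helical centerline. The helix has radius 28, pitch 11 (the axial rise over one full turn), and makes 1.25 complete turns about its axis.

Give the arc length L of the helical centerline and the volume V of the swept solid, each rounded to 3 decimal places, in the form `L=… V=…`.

2πR = 2π·28 = 175.929189
per-turn = √(175.929189² + 11²) = √(30951.0794 + 121) = √31072.0794 = 176.272742
L = 1.25 × 176.272742 = 220.340927
V = π·1.25² × L = 4.908739 × 220.340927 = 1081.595996

L=220.341 V=1081.596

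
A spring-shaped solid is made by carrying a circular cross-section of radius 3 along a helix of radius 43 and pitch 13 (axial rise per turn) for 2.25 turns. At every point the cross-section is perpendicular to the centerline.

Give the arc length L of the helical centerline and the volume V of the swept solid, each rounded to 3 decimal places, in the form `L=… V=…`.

2πR = 2π·43 = 270.176968
per-turn = √(270.176968² + 13²) = √(72995.5942 + 169) = √73164.5942 = 270.489545
L = 2.25 × 270.489545 = 608.601477
V = π·3² × L = 28.274334 × 608.601477 = 17207.801364

L=608.601 V=17207.801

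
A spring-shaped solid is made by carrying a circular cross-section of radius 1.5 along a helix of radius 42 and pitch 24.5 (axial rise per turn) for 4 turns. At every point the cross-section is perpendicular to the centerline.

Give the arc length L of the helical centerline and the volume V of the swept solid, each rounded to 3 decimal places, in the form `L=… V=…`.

2πR = 2π·42 = 263.893783
per-turn = √(263.893783² + 24.5²) = √(69639.9287 + 600.25) = √70240.1787 = 265.028637
L = 4 × 265.028637 = 1060.114550
V = π·1.5² × L = 7.068583 × 1060.114550 = 7493.508183

L=1060.115 V=7493.508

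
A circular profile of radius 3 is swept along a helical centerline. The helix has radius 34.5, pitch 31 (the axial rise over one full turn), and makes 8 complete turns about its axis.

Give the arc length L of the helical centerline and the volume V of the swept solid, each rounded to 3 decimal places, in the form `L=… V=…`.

2πR = 2π·34.5 = 216.769893
per-turn = √(216.769893² + 31²) = √(46989.1866 + 961) = √47950.1866 = 218.975310
L = 8 × 218.975310 = 1751.802483
V = π·3² × L = 28.274334 × 1751.802483 = 49531.048300

L=1751.802 V=49531.048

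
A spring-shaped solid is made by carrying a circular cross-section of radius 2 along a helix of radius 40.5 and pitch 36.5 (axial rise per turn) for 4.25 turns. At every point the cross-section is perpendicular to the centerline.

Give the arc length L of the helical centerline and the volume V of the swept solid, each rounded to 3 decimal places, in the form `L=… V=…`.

2πR = 2π·40.5 = 254.469005
per-turn = √(254.469005² + 36.5²) = √(64754.4745 + 1332.25) = √66086.7245 = 257.073383
L = 4.25 × 257.073383 = 1092.561880
V = π·2² × L = 12.566371 × 1092.561880 = 13729.537499

L=1092.562 V=13729.537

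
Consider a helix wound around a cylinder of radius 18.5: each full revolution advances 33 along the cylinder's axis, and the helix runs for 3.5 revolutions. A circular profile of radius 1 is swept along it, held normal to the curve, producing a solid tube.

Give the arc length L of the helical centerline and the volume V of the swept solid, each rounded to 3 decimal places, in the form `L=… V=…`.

2πR = 2π·18.5 = 116.238928
per-turn = √(116.238928² + 33²) = √(13511.4884 + 1089) = √14600.4884 = 120.832481
L = 3.5 × 120.832481 = 422.913683
V = π·1² × L = 3.141593 × 422.913683 = 1328.622519

L=422.914 V=1328.623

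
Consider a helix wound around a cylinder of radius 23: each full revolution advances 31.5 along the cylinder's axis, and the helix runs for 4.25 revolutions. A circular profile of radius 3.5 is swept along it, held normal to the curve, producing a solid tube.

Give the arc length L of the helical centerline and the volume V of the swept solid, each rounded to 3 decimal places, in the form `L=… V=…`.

2πR = 2π·23 = 144.513262
per-turn = √(144.513262² + 31.5²) = √(20884.0829 + 992.25) = √21876.3329 = 147.906501
L = 4.25 × 147.906501 = 628.602627
V = π·3.5² × L = 38.484510 × 628.602627 = 24191.464106

L=628.603 V=24191.464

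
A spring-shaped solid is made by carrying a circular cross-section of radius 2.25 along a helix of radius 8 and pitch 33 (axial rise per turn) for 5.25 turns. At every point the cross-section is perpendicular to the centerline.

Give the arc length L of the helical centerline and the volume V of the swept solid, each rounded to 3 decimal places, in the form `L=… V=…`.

2πR = 2π·8 = 50.265482
per-turn = √(50.265482² + 33²) = √(2526.6187 + 1089) = √3615.6187 = 60.130015
L = 5.25 × 60.130015 = 315.682580
V = π·2.25² × L = 15.904313 × 315.682580 = 5020.714497

L=315.683 V=5020.714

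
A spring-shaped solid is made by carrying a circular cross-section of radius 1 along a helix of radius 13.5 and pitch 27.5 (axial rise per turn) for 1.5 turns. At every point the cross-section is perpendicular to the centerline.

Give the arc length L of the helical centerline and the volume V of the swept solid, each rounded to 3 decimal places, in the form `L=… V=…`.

L=133.754 V=420.201

2πR = 2π·13.5 = 84.823002
per-turn = √(84.823002² + 27.5²) = √(7194.9416 + 756.25) = √7951.1916 = 89.169454
L = 1.5 × 89.169454 = 133.754182
V = π·1² × L = 3.141593 × 133.754182 = 420.201155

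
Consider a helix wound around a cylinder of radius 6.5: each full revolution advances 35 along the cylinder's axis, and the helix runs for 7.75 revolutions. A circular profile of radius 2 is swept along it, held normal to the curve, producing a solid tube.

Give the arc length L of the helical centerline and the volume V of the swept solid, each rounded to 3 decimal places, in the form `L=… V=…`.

L=416.844 V=5238.211

2πR = 2π·6.5 = 40.840704
per-turn = √(40.840704² + 35²) = √(1667.9631 + 1225) = √2892.9631 = 53.786273
L = 7.75 × 53.786273 = 416.843614
V = π·2² × L = 12.566371 × 416.843614 = 5238.211346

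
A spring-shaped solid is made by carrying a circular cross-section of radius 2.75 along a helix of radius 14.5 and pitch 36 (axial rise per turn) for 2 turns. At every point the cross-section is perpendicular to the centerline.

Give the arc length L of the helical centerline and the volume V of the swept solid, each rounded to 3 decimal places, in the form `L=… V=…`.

L=195.922 V=4654.768

2πR = 2π·14.5 = 91.106187
per-turn = √(91.106187² + 36²) = √(8300.3373 + 1296) = √9596.3373 = 97.960897
L = 2 × 97.960897 = 195.921794
V = π·2.75² × L = 23.758294 × 195.921794 = 4654.767660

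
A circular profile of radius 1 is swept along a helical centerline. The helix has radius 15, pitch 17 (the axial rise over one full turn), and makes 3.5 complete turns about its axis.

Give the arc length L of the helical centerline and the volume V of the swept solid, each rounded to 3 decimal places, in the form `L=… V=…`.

L=335.190 V=1053.032

2πR = 2π·15 = 94.247780
per-turn = √(94.247780² + 17²) = √(8882.6440 + 289) = √9171.6440 = 95.768700
L = 3.5 × 95.768700 = 335.190451
V = π·1² × L = 3.141593 × 335.190451 = 1053.031859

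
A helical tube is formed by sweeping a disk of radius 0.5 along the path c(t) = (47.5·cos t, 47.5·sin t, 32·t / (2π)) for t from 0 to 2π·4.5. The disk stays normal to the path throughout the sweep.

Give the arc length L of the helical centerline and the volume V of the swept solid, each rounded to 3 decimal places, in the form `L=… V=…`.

L=1350.729 V=1060.860

2πR = 2π·47.5 = 298.451302
per-turn = √(298.451302² + 32²) = √(89073.1797 + 1024) = √90097.1797 = 300.161923
L = 4.5 × 300.161923 = 1350.728651
V = π·0.5² × L = 0.785398 × 1350.728651 = 1060.859802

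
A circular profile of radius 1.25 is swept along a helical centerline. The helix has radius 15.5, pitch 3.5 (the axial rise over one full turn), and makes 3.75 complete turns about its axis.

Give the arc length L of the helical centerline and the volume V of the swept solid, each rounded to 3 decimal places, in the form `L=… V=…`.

L=365.446 V=1793.878

2πR = 2π·15.5 = 97.389372
per-turn = √(97.389372² + 3.5²) = √(9484.6898 + 12.25) = √9496.9398 = 97.452244
L = 3.75 × 97.452244 = 365.445914
V = π·1.25² × L = 4.908739 × 365.445914 = 1793.878437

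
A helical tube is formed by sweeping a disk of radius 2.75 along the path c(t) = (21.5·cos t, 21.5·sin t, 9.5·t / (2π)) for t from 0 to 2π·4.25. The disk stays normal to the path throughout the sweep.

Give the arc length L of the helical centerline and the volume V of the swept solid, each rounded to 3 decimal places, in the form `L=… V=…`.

2πR = 2π·21.5 = 135.088484
per-turn = √(135.088484² + 9.5²) = √(18248.8985 + 90.25) = √18339.1485 = 135.422112
L = 4.25 × 135.422112 = 575.543978
V = π·2.75² × L = 23.758294 × 575.543978 = 13673.943291

L=575.544 V=13673.943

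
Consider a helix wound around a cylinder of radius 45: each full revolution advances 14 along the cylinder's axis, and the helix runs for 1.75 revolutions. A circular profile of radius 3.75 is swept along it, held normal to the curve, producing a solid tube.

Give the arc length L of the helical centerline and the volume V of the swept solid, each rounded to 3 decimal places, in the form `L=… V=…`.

L=495.407 V=21886.412

2πR = 2π·45 = 282.743339
per-turn = √(282.743339² + 14²) = √(79943.7956 + 196) = √80139.7956 = 283.089731
L = 1.75 × 283.089731 = 495.407029
V = π·3.75² × L = 44.178647 × 495.407029 = 21886.412093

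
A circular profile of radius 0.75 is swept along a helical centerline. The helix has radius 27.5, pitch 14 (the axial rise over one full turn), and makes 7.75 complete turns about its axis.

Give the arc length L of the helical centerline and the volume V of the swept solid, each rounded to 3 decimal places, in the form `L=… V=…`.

L=1343.492 V=2374.147

2πR = 2π·27.5 = 172.787596
per-turn = √(172.787596² + 14²) = √(29855.5533 + 196) = √30051.5533 = 173.353838
L = 7.75 × 173.353838 = 1343.492248
V = π·0.75² × L = 1.767146 × 1343.492248 = 2374.146775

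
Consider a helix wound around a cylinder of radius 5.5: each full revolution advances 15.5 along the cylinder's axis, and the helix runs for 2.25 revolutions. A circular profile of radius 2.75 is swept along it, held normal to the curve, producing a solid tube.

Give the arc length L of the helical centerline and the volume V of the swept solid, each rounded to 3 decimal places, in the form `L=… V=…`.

L=85.217 V=2024.621

2πR = 2π·5.5 = 34.557519
per-turn = √(34.557519² + 15.5²) = √(1194.2221 + 240.25) = √1434.4721 = 37.874426
L = 2.25 × 37.874426 = 85.217458
V = π·2.75² × L = 23.758294 × 85.217458 = 2024.621462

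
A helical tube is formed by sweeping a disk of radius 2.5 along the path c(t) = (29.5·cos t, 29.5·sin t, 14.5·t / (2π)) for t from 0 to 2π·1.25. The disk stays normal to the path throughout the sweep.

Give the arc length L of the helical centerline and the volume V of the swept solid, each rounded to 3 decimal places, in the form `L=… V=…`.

L=232.400 V=4563.170

2πR = 2π·29.5 = 185.353967
per-turn = √(185.353967² + 14.5²) = √(34356.0929 + 210.25) = √34566.3429 = 185.920260
L = 1.25 × 185.920260 = 232.400324
V = π·2.5² × L = 19.634954 × 232.400324 = 4563.169700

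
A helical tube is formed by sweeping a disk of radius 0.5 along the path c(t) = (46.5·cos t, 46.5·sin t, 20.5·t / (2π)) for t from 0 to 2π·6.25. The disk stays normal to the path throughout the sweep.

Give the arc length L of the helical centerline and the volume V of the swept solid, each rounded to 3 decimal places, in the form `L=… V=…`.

L=1830.540 V=1437.703

2πR = 2π·46.5 = 292.168117
per-turn = √(292.168117² + 20.5²) = √(85362.2085 + 420.25) = √85782.4585 = 292.886426
L = 6.25 × 292.886426 = 1830.540162
V = π·0.5² × L = 0.785398 × 1830.540162 = 1437.702881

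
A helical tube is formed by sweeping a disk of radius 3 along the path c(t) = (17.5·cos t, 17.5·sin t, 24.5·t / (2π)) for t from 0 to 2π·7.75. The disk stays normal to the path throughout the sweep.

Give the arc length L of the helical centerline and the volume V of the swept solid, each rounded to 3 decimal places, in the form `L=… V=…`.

L=873.054 V=24685.033

2πR = 2π·17.5 = 109.955743
per-turn = √(109.955743² + 24.5²) = √(12090.2654 + 600.25) = √12690.5154 = 112.652188
L = 7.75 × 112.652188 = 873.054455
V = π·3² × L = 28.274334 × 873.054455 = 24685.033147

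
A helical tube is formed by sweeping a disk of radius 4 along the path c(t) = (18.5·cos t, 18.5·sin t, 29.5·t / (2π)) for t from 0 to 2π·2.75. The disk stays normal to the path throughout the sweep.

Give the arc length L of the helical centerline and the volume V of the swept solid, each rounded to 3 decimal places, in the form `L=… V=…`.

L=329.791 V=16577.088

2πR = 2π·18.5 = 116.238928
per-turn = √(116.238928² + 29.5²) = √(13511.4884 + 870.25) = √14381.7384 = 119.923886
L = 2.75 × 119.923886 = 329.790686
V = π·4² × L = 50.265482 × 329.790686 = 16577.087962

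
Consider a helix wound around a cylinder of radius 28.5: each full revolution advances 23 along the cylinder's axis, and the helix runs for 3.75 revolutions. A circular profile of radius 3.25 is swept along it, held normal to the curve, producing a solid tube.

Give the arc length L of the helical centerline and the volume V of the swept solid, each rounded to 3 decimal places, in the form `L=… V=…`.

L=677.032 V=22465.995

2πR = 2π·28.5 = 179.070781
per-turn = √(179.070781² + 23²) = √(32066.3447 + 529) = √32595.3447 = 180.541809
L = 3.75 × 180.541809 = 677.031783
V = π·3.25² × L = 33.183072 × 677.031783 = 22465.994666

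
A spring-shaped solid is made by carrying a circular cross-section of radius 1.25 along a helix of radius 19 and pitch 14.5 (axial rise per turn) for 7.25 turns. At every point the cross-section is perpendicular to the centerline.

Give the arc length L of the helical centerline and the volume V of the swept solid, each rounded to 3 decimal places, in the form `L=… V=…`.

2πR = 2π·19 = 119.380521
per-turn = √(119.380521² + 14.5²) = √(14251.7088 + 210.25) = √14461.9588 = 120.257884
L = 7.25 × 120.257884 = 871.869662
V = π·1.25² × L = 4.908739 × 871.869662 = 4279.780194

L=871.870 V=4279.780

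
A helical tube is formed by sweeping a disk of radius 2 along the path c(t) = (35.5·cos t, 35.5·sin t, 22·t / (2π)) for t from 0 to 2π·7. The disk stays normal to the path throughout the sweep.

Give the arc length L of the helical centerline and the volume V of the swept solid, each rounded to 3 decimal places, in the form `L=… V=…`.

L=1568.948 V=19715.979

2πR = 2π·35.5 = 223.053078
per-turn = √(223.053078² + 22²) = √(49752.6758 + 484) = √50236.6758 = 224.135396
L = 7 × 224.135396 = 1568.947773
V = π·2² × L = 12.566371 × 1568.947773 = 19715.979187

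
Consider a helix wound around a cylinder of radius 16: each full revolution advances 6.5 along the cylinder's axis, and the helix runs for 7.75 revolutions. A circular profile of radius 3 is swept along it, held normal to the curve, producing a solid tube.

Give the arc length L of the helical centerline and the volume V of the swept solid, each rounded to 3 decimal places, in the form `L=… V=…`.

2πR = 2π·16 = 100.530965
per-turn = √(100.530965² + 6.5²) = √(10106.4749 + 42.25) = √10148.7249 = 100.740880
L = 7.75 × 100.740880 = 780.741820
V = π·3² × L = 28.274334 × 780.741820 = 22074.954898

L=780.742 V=22074.955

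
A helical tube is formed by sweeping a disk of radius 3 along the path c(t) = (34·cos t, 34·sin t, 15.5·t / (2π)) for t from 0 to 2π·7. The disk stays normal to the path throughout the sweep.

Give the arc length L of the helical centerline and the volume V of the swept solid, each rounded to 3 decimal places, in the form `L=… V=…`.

2πR = 2π·34 = 213.628300
per-turn = √(213.628300² + 15.5²) = √(45637.0508 + 240.25) = √45877.3008 = 214.189871
L = 7 × 214.189871 = 1499.329096
V = π·3² × L = 28.274334 × 1499.329096 = 42392.531447

L=1499.329 V=42392.531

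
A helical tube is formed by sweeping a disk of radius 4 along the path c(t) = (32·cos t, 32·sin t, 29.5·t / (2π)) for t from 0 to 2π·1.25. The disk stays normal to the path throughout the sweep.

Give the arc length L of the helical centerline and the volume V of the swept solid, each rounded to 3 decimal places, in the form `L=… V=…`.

2πR = 2π·32 = 201.061930
per-turn = √(201.061930² + 29.5²) = √(40425.8996 + 870.25) = √41296.1496 = 203.214541
L = 1.25 × 203.214541 = 254.018176
V = π·4² × L = 50.265482 × 254.018176 = 12768.346175

L=254.018 V=12768.346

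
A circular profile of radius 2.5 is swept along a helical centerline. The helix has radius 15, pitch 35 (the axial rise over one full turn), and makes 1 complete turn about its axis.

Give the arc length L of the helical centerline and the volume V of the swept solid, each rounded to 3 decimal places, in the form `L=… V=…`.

L=100.537 V=1974.035

2πR = 2π·15 = 94.247780
per-turn = √(94.247780² + 35²) = √(8882.6440 + 1225) = √10107.6440 = 100.536779
L = 1 × 100.536779 = 100.536779
V = π·2.5² × L = 19.634954 × 100.536779 = 1974.035042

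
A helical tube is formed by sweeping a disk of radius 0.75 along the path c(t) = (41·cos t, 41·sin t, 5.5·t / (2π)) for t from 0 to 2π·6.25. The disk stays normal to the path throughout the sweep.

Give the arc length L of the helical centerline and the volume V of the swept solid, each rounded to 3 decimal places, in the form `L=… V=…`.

L=1610.433 V=2845.870

2πR = 2π·41 = 257.610598
per-turn = √(257.610598² + 5.5²) = √(66363.2200 + 30.25) = √66393.4700 = 257.669304
L = 6.25 × 257.669304 = 1610.433147
V = π·0.75² × L = 1.767146 × 1610.433147 = 2845.870281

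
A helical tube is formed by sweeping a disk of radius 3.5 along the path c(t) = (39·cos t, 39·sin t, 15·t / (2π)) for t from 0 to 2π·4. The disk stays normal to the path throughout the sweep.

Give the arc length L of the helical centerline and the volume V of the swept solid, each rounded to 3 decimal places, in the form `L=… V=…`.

L=982.012 V=37792.235

2πR = 2π·39 = 245.044227
per-turn = √(245.044227² + 15²) = √(60046.6732 + 225) = √60271.6732 = 245.502899
L = 4 × 245.502899 = 982.011594
V = π·3.5² × L = 38.484510 × 982.011594 = 37792.235017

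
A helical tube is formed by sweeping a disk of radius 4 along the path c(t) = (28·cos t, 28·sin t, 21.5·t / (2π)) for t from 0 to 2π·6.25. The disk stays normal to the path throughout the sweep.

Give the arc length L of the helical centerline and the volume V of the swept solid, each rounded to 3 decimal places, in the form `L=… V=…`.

L=1107.738 V=55680.978

2πR = 2π·28 = 175.929189
per-turn = √(175.929189² + 21.5²) = √(30951.0794 + 462.25) = √31413.3294 = 177.238059
L = 6.25 × 177.238059 = 1107.737866
V = π·4² × L = 50.265482 × 1107.737866 = 55680.978271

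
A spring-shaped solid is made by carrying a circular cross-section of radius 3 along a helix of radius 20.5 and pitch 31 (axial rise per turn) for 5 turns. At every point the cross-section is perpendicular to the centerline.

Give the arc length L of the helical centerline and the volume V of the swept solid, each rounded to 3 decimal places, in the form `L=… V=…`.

L=662.416 V=18729.375

2πR = 2π·20.5 = 128.805299
per-turn = √(128.805299² + 31²) = √(16590.8050 + 961) = √17551.8050 = 132.483225
L = 5 × 132.483225 = 662.416127
V = π·3² × L = 28.274334 × 662.416127 = 18729.374736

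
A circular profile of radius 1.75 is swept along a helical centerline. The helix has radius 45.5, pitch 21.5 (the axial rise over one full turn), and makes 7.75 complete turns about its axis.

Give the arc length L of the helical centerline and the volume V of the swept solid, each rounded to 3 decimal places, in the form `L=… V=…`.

L=2221.865 V=21376.846

2πR = 2π·45.5 = 285.884931
per-turn = √(285.884931² + 21.5²) = √(81730.1940 + 462.25) = √82192.4440 = 286.692246
L = 7.75 × 286.692246 = 2221.864908
V = π·1.75² × L = 9.621128 × 2221.864908 = 21376.845574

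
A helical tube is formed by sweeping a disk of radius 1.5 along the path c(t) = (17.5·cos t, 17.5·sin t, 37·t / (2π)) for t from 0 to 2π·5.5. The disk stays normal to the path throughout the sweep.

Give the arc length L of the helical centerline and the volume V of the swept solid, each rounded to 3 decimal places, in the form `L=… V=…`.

L=638.077 V=4510.303

2πR = 2π·17.5 = 109.955743
per-turn = √(109.955743² + 37²) = √(12090.2654 + 1369) = √13459.2654 = 116.014074
L = 5.5 × 116.014074 = 638.077408
V = π·1.5² × L = 7.068583 × 638.077408 = 4510.303416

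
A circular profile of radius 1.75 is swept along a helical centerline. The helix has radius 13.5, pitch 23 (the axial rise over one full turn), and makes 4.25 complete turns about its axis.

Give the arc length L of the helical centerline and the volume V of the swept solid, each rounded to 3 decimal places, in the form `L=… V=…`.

L=373.515 V=3593.639

2πR = 2π·13.5 = 84.823002
per-turn = √(84.823002² + 23²) = √(7194.9416 + 529) = √7723.9416 = 87.885958
L = 4.25 × 87.885958 = 373.515321
V = π·1.75² × L = 9.621128 × 373.515321 = 3593.638531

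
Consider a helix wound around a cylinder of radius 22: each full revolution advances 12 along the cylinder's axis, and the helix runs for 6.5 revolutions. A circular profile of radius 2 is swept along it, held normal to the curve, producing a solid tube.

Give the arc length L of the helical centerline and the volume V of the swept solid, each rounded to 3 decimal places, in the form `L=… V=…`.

L=901.875 V=11333.293

2πR = 2π·22 = 138.230077
per-turn = √(138.230077² + 12²) = √(19107.5541 + 144) = √19251.5541 = 138.749970
L = 6.5 × 138.749970 = 901.874804
V = π·2² × L = 12.566371 × 901.874804 = 11333.293031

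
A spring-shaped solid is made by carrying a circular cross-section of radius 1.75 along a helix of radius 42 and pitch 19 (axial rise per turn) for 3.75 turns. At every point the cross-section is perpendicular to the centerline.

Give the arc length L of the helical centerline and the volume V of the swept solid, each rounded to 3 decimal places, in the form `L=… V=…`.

2πR = 2π·42 = 263.893783
per-turn = √(263.893783² + 19²) = √(69639.9287 + 361) = √70000.9287 = 264.576886
L = 3.75 × 264.576886 = 992.163323
V = π·1.75² × L = 9.621128 × 992.163323 = 9545.729832

L=992.163 V=9545.730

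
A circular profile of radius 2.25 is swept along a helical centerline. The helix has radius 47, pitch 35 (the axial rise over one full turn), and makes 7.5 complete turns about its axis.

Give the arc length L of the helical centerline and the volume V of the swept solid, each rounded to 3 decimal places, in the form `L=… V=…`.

L=2230.324 V=35471.775

2πR = 2π·47 = 295.309709
per-turn = √(295.309709² + 35²) = √(87207.8245 + 1225) = √88432.8245 = 297.376570
L = 7.5 × 297.376570 = 2230.324276
V = π·2.25² × L = 15.904313 × 2230.324276 = 35471.774955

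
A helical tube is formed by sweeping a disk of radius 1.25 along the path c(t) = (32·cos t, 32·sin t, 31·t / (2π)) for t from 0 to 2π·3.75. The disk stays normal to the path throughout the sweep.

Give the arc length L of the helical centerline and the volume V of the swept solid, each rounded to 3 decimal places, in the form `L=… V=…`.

2πR = 2π·32 = 201.061930
per-turn = √(201.061930² + 31²) = √(40425.8996 + 961) = √41386.8996 = 203.437705
L = 3.75 × 203.437705 = 762.891392
V = π·1.25² × L = 4.908739 × 762.891392 = 3744.834363

L=762.891 V=3744.834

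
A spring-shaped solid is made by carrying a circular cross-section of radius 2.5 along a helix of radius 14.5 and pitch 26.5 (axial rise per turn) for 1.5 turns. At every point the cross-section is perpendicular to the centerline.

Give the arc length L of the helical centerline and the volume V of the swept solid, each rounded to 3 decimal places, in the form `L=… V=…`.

L=142.323 V=2794.505

2πR = 2π·14.5 = 91.106187
per-turn = √(91.106187² + 26.5²) = √(8300.3373 + 702.25) = √9002.5873 = 94.881965
L = 1.5 × 94.881965 = 142.322948
V = π·2.5² × L = 19.634954 × 142.322948 = 2794.504542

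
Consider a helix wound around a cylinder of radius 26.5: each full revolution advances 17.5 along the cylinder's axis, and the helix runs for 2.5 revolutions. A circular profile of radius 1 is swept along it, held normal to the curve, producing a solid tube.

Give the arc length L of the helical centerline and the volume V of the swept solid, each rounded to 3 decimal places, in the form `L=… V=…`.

L=418.554 V=1314.926

2πR = 2π·26.5 = 166.504411
per-turn = √(166.504411² + 17.5²) = √(27723.7188 + 306.25) = √28029.9688 = 167.421530
L = 2.5 × 167.421530 = 418.553825
V = π·1² × L = 3.141593 × 418.553825 = 1314.925623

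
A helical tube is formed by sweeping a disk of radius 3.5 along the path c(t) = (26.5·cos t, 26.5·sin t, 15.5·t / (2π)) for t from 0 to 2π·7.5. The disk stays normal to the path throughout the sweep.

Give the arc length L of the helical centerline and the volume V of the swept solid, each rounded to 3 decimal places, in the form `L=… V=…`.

2πR = 2π·26.5 = 166.504411
per-turn = √(166.504411² + 15.5²) = √(27723.7188 + 240.25) = √27963.9688 = 167.224307
L = 7.5 × 167.224307 = 1254.182301
V = π·3.5² × L = 38.484510 × 1254.182301 = 48266.591294

L=1254.182 V=48266.591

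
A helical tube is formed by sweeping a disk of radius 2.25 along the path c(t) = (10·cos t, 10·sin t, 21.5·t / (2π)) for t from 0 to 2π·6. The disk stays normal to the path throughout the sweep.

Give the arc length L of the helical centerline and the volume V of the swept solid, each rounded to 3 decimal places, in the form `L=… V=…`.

L=398.451 V=6337.091

2πR = 2π·10 = 62.831853
per-turn = √(62.831853² + 21.5²) = √(3947.8418 + 462.25) = √4410.0918 = 66.408522
L = 6 × 66.408522 = 398.451130
V = π·2.25² × L = 15.904313 × 398.451130 = 6337.091418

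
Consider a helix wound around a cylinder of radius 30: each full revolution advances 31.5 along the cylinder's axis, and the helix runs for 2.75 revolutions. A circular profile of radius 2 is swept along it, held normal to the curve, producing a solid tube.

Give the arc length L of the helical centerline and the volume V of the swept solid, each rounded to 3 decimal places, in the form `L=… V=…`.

L=525.551 V=6604.269

2πR = 2π·30 = 188.495559
per-turn = √(188.495559² + 31.5²) = √(35530.5758 + 992.25) = √36522.8258 = 191.109460
L = 2.75 × 191.109460 = 525.551016
V = π·2² × L = 12.566371 × 525.551016 = 6604.268844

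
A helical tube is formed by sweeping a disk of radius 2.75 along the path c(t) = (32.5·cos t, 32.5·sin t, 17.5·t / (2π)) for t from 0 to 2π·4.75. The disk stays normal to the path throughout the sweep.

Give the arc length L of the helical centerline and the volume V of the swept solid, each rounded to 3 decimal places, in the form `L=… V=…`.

2πR = 2π·32.5 = 204.203522
per-turn = √(204.203522² + 17.5²) = √(41699.0786 + 306.25) = √42005.3286 = 204.952015
L = 4.75 × 204.952015 = 973.522073
V = π·2.75² × L = 23.758294 × 973.522073 = 23129.224054

L=973.522 V=23129.224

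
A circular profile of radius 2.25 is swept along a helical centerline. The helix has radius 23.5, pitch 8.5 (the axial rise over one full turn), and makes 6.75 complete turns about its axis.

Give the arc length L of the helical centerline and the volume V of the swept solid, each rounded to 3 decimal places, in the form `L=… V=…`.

2πR = 2π·23.5 = 147.654855
per-turn = √(147.654855² + 8.5²) = √(21801.9561 + 72.25) = √21874.2061 = 147.899311
L = 6.75 × 147.899311 = 998.320348
V = π·2.25² × L = 15.904313 × 998.320348 = 15877.599092

L=998.320 V=15877.599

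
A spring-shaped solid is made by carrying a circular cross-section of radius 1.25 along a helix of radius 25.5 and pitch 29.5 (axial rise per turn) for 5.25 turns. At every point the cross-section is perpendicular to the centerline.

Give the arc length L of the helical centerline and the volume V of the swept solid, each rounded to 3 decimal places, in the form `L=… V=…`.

2πR = 2π·25.5 = 160.221225
per-turn = √(160.221225² + 29.5²) = √(25670.8410 + 870.25) = √26541.0910 = 162.914367
L = 5.25 × 162.914367 = 855.300428
V = π·1.25² × L = 4.908739 × 855.300428 = 4198.446158

L=855.300 V=4198.446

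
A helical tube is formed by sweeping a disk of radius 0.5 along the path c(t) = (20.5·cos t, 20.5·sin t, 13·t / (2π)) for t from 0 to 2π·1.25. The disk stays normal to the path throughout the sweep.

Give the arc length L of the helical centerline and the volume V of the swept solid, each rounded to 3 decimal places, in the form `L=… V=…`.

L=161.825 V=127.097

2πR = 2π·20.5 = 128.805299
per-turn = √(128.805299² + 13²) = √(16590.8050 + 169) = √16759.8050 = 129.459666
L = 1.25 × 129.459666 = 161.824582
V = π·0.5² × L = 0.785398 × 161.824582 = 127.096729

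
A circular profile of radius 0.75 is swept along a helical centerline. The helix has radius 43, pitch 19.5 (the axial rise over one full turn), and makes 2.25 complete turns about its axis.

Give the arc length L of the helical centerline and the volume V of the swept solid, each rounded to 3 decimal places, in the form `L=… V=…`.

L=609.479 V=1077.039

2πR = 2π·43 = 270.176968
per-turn = √(270.176968² + 19.5²) = √(72995.5942 + 380.25) = √73375.8442 = 270.879760
L = 2.25 × 270.879760 = 609.479459
V = π·0.75² × L = 1.767146 × 609.479459 = 1077.039107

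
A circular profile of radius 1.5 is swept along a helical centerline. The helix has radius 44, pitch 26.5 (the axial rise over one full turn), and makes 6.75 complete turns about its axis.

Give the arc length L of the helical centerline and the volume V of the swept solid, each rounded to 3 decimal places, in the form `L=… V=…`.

2πR = 2π·44 = 276.460154
per-turn = √(276.460154² + 26.5²) = √(76430.2165 + 702.25) = √77132.4665 = 277.727324
L = 6.75 × 277.727324 = 1874.659437
V = π·1.5² × L = 7.068583 × 1874.659437 = 13251.186708

L=1874.659 V=13251.187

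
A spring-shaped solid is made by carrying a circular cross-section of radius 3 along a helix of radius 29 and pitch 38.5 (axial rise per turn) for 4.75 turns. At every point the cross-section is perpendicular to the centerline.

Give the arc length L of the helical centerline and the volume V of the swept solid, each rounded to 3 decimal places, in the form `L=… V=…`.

2πR = 2π·29 = 182.212374
per-turn = √(182.212374² + 38.5²) = √(33201.3492 + 1482.25) = √34683.5992 = 186.235333
L = 4.75 × 186.235333 = 884.617831
V = π·3² × L = 28.274334 × 884.617831 = 25011.979914

L=884.618 V=25011.980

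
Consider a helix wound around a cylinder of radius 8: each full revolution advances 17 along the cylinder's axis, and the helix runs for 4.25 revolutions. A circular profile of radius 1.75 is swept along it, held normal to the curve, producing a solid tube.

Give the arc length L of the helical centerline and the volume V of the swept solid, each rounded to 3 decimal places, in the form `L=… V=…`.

2πR = 2π·8 = 50.265482
per-turn = √(50.265482² + 17²) = √(2526.6187 + 289) = √2815.6187 = 53.062404
L = 4.25 × 53.062404 = 225.515217
V = π·1.75² × L = 9.621128 × 225.515217 = 2169.710660

L=225.515 V=2169.711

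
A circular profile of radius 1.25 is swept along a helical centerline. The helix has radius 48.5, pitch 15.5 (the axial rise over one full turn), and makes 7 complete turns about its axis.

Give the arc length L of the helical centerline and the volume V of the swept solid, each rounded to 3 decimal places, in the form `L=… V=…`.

2πR = 2π·48.5 = 304.734487
per-turn = √(304.734487² + 15.5²) = √(92863.1078 + 240.25) = √93103.3578 = 305.128428
L = 7 × 305.128428 = 2135.898999
V = π·1.25² × L = 4.908739 × 2135.898999 = 10484.569692

L=2135.899 V=10484.570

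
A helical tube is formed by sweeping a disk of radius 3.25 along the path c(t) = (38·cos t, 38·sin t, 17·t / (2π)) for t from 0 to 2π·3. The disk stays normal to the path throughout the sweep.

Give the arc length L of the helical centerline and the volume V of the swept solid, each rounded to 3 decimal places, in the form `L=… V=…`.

L=718.096 V=23828.647

2πR = 2π·38 = 238.761042
per-turn = √(238.761042² + 17²) = √(57006.8350 + 289) = √57295.8350 = 239.365484
L = 3 × 239.365484 = 718.096453
V = π·3.25² × L = 33.183072 × 718.096453 = 23828.646578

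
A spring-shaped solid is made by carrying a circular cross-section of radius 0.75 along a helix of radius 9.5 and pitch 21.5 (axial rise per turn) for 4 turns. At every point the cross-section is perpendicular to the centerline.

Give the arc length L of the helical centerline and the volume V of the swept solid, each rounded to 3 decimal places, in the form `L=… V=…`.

L=253.777 V=448.461

2πR = 2π·9.5 = 59.690260
per-turn = √(59.690260² + 21.5²) = √(3562.9272 + 462.25) = √4025.1772 = 63.444284
L = 4 × 63.444284 = 253.777137
V = π·0.75² × L = 1.767146 × 253.777137 = 448.461218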